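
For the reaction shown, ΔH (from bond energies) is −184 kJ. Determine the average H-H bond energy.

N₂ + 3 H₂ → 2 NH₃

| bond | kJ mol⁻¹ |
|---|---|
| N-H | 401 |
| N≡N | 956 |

D(H-H) ≈ 422 kJ/mol

Let D be the H-H bond energy.
Σ(broken) = 3×D + 1×956 = 956 + 3D
Σ(formed) = 6×401 = 2406
ΔH = Σ(broken) − Σ(formed) = (956 + 3D) − (2406) = −1450 + 3D
Setting this equal to −184 kJ gives 3D = 1266, so D = 422 kJ/mol.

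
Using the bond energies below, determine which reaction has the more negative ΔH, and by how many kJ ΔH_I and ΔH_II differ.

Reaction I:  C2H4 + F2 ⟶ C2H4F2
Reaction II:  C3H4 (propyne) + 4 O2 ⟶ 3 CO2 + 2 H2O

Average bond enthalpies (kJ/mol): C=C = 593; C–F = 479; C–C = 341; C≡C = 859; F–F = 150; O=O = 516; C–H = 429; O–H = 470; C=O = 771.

Reaction II, by 970 kJ

Reaction I:
  Bonds broken (reactants):
    C–H: 4 × 429 = 1716
    C=C: 1 × 593 = 593
    F–F: 1 × 150 = 150
    Σ(broken) = 2459 kJ
  Bonds formed (products):
    C–C: 1 × 341 = 341
    C–F: 2 × 479 = 958
    C–H: 4 × 429 = 1716
    Σ(formed) = 3015 kJ
  ΔH_I = 2459 − 3015 = −556 kJ
Reaction II:
  Bonds broken (reactants):
    C≡C: 1 × 859 = 859
    C–C: 1 × 341 = 341
    C–H: 4 × 429 = 1716
    O=O: 4 × 516 = 2064
    Σ(broken) = 4980 kJ
  Bonds formed (products):
    C=O: 6 × 771 = 4626
    O–H: 4 × 470 = 1880
    Σ(formed) = 6506 kJ
  ΔH_II = 4980 − 6506 = −1526 kJ
ΔH_I − ΔH_II = +970 kJ, so reaction II has the more negative ΔH; |ΔH_I − ΔH_II| = 970 kJ.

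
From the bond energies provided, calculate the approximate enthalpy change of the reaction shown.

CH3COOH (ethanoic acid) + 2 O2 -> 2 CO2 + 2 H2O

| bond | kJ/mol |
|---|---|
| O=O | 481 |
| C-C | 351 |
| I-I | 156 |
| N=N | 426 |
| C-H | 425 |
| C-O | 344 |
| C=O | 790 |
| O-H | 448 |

ΔH ≈ −782 kJ

Bonds broken (reactants):
  C-C: 1 × 351 = 351
  C-H: 3 × 425 = 1275
  C-O: 1 × 344 = 344
  C=O: 1 × 790 = 790
  O-H: 1 × 448 = 448
  O=O: 2 × 481 = 962
  Σ(broken) = 4170 kJ
Bonds formed (products):
  C=O: 4 × 790 = 3160
  O-H: 4 × 448 = 1792
  Σ(formed) = 4952 kJ
ΔH = Σ(broken) − Σ(formed) = 4170 − 4952 = −782 kJ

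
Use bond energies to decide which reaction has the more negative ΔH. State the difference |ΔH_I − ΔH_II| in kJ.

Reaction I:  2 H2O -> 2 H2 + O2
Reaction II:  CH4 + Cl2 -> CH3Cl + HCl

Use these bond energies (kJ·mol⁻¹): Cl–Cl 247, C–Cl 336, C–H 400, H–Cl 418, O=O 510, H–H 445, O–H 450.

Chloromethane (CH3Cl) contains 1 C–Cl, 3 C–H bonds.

Reaction II, by 507 kJ

Reaction I:
  Bonds broken (reactants):
    O–H: 4 × 450 = 1800
    Σ(broken) = 1800 kJ
  Bonds formed (products):
    H–H: 2 × 445 = 890
    O=O: 1 × 510 = 510
    Σ(formed) = 1400 kJ
  ΔH_I = 1800 − 1400 = +400 kJ
Reaction II:
  Bonds broken (reactants):
    C–H: 4 × 400 = 1600
    Cl–Cl: 1 × 247 = 247
    Σ(broken) = 1847 kJ
  Bonds formed (products):
    C–Cl: 1 × 336 = 336
    C–H: 3 × 400 = 1200
    H–Cl: 1 × 418 = 418
    Σ(formed) = 1954 kJ
  ΔH_II = 1847 − 1954 = −107 kJ
ΔH_I − ΔH_II = +507 kJ, so reaction II has the more negative ΔH; |ΔH_I − ΔH_II| = 507 kJ.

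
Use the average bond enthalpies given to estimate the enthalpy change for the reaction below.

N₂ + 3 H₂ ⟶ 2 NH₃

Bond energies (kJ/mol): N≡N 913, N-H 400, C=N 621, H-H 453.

Bonds broken (reactants):
  H-H: 3 × 453 = 1359
  N≡N: 1 × 913 = 913
  Σ(broken) = 2272 kJ
Bonds formed (products):
  N-H: 6 × 400 = 2400
  Σ(formed) = 2400 kJ
ΔH = Σ(broken) − Σ(formed) = 2272 − 2400 = −128 kJ

ΔH ≈ −128 kJ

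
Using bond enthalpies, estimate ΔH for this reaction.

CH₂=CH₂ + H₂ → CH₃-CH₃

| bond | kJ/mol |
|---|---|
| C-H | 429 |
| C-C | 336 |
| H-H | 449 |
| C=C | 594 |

ΔH ≈ −151 kJ

Bonds broken (reactants):
  C-H: 4 × 429 = 1716
  C=C: 1 × 594 = 594
  H-H: 1 × 449 = 449
  Σ(broken) = 2759 kJ
Bonds formed (products):
  C-C: 1 × 336 = 336
  C-H: 6 × 429 = 2574
  Σ(formed) = 2910 kJ
ΔH = Σ(broken) − Σ(formed) = 2759 − 2910 = −151 kJ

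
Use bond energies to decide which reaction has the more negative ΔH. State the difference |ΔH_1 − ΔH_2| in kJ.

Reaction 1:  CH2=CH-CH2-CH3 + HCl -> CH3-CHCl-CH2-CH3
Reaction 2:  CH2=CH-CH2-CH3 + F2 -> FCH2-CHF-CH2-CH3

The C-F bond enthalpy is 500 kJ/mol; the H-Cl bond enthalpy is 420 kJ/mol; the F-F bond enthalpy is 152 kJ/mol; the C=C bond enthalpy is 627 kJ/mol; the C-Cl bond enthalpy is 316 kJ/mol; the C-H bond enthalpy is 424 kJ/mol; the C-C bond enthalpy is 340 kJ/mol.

Reaction 1:
  Bonds broken (reactants):
    C-C: 2 × 340 = 680
    C-H: 8 × 424 = 3392
    C=C: 1 × 627 = 627
    H-Cl: 1 × 420 = 420
    Σ(broken) = 5119 kJ
  Bonds formed (products):
    C-C: 3 × 340 = 1020
    C-Cl: 1 × 316 = 316
    C-H: 9 × 424 = 3816
    Σ(formed) = 5152 kJ
  ΔH_1 = 5119 − 5152 = −33 kJ
Reaction 2:
  Bonds broken (reactants):
    C-C: 2 × 340 = 680
    C-H: 8 × 424 = 3392
    C=C: 1 × 627 = 627
    F-F: 1 × 152 = 152
    Σ(broken) = 4851 kJ
  Bonds formed (products):
    C-C: 3 × 340 = 1020
    C-F: 2 × 500 = 1000
    C-H: 8 × 424 = 3392
    Σ(formed) = 5412 kJ
  ΔH_2 = 4851 − 5412 = −561 kJ
ΔH_1 − ΔH_2 = +528 kJ, so reaction 2 has the more negative ΔH; |ΔH_1 − ΔH_2| = 528 kJ.

Reaction 2, by 528 kJ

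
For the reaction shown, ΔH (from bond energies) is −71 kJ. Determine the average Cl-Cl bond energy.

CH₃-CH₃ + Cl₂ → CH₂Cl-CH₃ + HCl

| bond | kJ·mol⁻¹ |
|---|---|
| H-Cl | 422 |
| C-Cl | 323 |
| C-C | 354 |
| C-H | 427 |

Let D be the Cl-Cl bond energy.
Σ(broken) = 1×354 + 6×427 + 1×D = 2916 + D
Σ(formed) = 1×354 + 1×323 + 5×427 + 1×422 = 3234
ΔH = Σ(broken) − Σ(formed) = (2916 + D) − (3234) = −318 + D
Setting this equal to −71 kJ gives D = 247 kJ/mol.

D(Cl-Cl) ≈ 247 kJ/mol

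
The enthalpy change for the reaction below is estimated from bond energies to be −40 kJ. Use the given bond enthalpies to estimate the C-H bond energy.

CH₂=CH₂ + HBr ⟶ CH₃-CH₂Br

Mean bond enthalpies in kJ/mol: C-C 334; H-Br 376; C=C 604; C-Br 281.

Let D be the C-H bond energy.
Σ(broken) = 4×D + 1×604 + 1×376 = 980 + 4D
Σ(formed) = 1×281 + 1×334 + 5×D = 615 + 5D
ΔH = Σ(broken) − Σ(formed) = (980 + 4D) − (615 + 5D) = +365 − D
Setting this equal to −40 kJ gives D = 405 kJ/mol.

D(C-H) ≈ 405 kJ/mol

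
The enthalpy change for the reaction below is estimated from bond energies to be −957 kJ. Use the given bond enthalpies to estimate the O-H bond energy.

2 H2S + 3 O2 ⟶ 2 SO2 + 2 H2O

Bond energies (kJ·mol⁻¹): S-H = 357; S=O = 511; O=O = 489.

D(O-H) ≈ 452 kJ/mol

Let D be the O-H bond energy.
Σ(broken) = 3×489 + 4×357 = 2895
Σ(formed) = 4×D + 4×511 = 2044 + 4D
ΔH = Σ(broken) − Σ(formed) = (2895) − (2044 + 4D) = +851 − 4D
Setting this equal to −957 kJ gives 4D = 1808, so D = 452 kJ/mol.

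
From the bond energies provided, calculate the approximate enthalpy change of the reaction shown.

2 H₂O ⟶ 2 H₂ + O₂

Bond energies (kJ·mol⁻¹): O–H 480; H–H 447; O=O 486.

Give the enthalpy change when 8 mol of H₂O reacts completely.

ΔH = +2160 kJ

Bonds broken (reactants):
  O–H: 4 × 480 = 1920
  Σ(broken) = 1920 kJ
Bonds formed (products):
  H–H: 2 × 447 = 894
  O=O: 1 × 486 = 486
  Σ(formed) = 1380 kJ
ΔH = Σ(broken) − Σ(formed) = 1920 − 1380 = +540 kJ
For 4× the reaction as written: 4 × (+540) = +2160 kJ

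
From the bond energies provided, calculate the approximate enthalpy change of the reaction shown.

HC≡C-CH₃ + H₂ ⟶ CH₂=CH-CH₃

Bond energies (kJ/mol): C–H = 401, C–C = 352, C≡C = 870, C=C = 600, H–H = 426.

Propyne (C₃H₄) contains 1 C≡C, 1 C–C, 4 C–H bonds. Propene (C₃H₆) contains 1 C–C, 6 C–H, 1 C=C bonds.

ΔH ≈ −106 kJ

Bonds broken (reactants):
  C≡C: 1 × 870 = 870
  C–C: 1 × 352 = 352
  C–H: 4 × 401 = 1604
  H–H: 1 × 426 = 426
  Σ(broken) = 3252 kJ
Bonds formed (products):
  C–C: 1 × 352 = 352
  C–H: 6 × 401 = 2406
  C=C: 1 × 600 = 600
  Σ(formed) = 3358 kJ
ΔH = Σ(broken) − Σ(formed) = 3252 − 3358 = −106 kJ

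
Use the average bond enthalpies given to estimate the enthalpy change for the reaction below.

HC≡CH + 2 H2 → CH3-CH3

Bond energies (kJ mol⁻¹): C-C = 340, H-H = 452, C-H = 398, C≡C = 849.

ΔH ≈ −179 kJ

Bonds broken (reactants):
  C≡C: 1 × 849 = 849
  C-H: 2 × 398 = 796
  H-H: 2 × 452 = 904
  Σ(broken) = 2549 kJ
Bonds formed (products):
  C-C: 1 × 340 = 340
  C-H: 6 × 398 = 2388
  Σ(formed) = 2728 kJ
ΔH = Σ(broken) − Σ(formed) = 2549 − 2728 = −179 kJ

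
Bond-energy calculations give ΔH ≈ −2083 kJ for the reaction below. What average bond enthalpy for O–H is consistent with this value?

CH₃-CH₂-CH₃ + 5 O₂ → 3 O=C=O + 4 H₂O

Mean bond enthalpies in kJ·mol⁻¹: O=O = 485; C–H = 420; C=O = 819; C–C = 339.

Let D be the O–H bond energy.
Σ(broken) = 2×339 + 8×420 + 5×485 = 6463
Σ(formed) = 6×819 + 8×D = 4914 + 8D
ΔH = Σ(broken) − Σ(formed) = (6463) − (4914 + 8D) = +1549 − 8D
Setting this equal to −2083 kJ gives 8D = 3632, so D = 454 kJ/mol.

D(O–H) ≈ 454 kJ/mol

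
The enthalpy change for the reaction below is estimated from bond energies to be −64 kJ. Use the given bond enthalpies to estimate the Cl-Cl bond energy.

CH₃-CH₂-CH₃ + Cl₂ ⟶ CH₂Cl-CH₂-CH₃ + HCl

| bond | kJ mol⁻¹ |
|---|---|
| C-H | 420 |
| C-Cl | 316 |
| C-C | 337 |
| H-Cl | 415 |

Let D be the Cl-Cl bond energy.
Σ(broken) = 2×337 + 8×420 + 1×D = 4034 + D
Σ(formed) = 2×337 + 1×316 + 7×420 + 1×415 = 4345
ΔH = Σ(broken) − Σ(formed) = (4034 + D) − (4345) = −311 + D
Setting this equal to −64 kJ gives D = 247 kJ/mol.

D(Cl-Cl) ≈ 247 kJ/mol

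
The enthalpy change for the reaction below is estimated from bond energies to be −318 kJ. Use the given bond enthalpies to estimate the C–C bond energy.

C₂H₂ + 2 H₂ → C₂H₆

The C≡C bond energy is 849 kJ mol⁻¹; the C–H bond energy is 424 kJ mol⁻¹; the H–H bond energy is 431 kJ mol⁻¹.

Let D be the C–C bond energy.
Σ(broken) = 1×849 + 2×424 + 2×431 = 2559
Σ(formed) = 1×D + 6×424 = 2544 + D
ΔH = Σ(broken) − Σ(formed) = (2559) − (2544 + D) = +15 − D
Setting this equal to −318 kJ gives D = 333 kJ/mol.

D(C–C) ≈ 333 kJ/mol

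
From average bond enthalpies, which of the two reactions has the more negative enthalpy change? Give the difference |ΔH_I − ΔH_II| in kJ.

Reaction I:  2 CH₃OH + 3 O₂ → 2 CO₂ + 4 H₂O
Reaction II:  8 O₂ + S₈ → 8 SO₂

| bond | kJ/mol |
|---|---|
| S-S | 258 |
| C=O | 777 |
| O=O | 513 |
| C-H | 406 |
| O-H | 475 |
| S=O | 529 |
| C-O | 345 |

Reaction II, by 1003 kJ

Reaction I:
  Bonds broken (reactants):
    C-H: 6 × 406 = 2436
    C-O: 2 × 345 = 690
    O-H: 2 × 475 = 950
    O=O: 3 × 513 = 1539
    Σ(broken) = 5615 kJ
  Bonds formed (products):
    C=O: 4 × 777 = 3108
    O-H: 8 × 475 = 3800
    Σ(formed) = 6908 kJ
  ΔH_I = 5615 − 6908 = −1293 kJ
Reaction II:
  Bonds broken (reactants):
    O=O: 8 × 513 = 4104
    S-S: 8 × 258 = 2064
    Σ(broken) = 6168 kJ
  Bonds formed (products):
    S=O: 16 × 529 = 8464
    Σ(formed) = 8464 kJ
  ΔH_II = 6168 − 8464 = −2296 kJ
ΔH_I − ΔH_II = +1003 kJ, so reaction II has the more negative ΔH; |ΔH_I − ΔH_II| = 1003 kJ.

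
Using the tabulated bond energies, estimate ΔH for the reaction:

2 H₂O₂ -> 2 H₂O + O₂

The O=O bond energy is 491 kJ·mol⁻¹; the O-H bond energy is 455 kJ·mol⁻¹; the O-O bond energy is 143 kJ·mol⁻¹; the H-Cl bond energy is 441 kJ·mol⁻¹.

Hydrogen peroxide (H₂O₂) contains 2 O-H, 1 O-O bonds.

Bonds broken (reactants):
  O-H: 4 × 455 = 1820
  O-O: 2 × 143 = 286
  Σ(broken) = 2106 kJ
Bonds formed (products):
  O-H: 4 × 455 = 1820
  O=O: 1 × 491 = 491
  Σ(formed) = 2311 kJ
ΔH = Σ(broken) − Σ(formed) = 2106 − 2311 = −205 kJ

ΔH ≈ −205 kJ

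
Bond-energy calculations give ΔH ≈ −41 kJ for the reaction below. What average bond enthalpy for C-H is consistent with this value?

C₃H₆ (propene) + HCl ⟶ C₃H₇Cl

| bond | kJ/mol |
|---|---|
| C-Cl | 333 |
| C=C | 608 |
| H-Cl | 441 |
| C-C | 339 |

D(C-H) ≈ 418 kJ/mol

Let D be the C-H bond energy.
Σ(broken) = 1×339 + 6×D + 1×608 + 1×441 = 1388 + 6D
Σ(formed) = 2×339 + 1×333 + 7×D = 1011 + 7D
ΔH = Σ(broken) − Σ(formed) = (1388 + 6D) − (1011 + 7D) = +377 − D
Setting this equal to −41 kJ gives D = 418 kJ/mol.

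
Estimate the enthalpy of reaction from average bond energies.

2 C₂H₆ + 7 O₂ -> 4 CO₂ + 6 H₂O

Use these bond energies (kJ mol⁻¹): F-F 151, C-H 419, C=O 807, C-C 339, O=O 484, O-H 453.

ΔH ≈ −2798 kJ

Bonds broken (reactants):
  C-C: 2 × 339 = 678
  C-H: 12 × 419 = 5028
  O=O: 7 × 484 = 3388
  Σ(broken) = 9094 kJ
Bonds formed (products):
  C=O: 8 × 807 = 6456
  O-H: 12 × 453 = 5436
  Σ(formed) = 11892 kJ
ΔH = Σ(broken) − Σ(formed) = 9094 − 11892 = −2798 kJ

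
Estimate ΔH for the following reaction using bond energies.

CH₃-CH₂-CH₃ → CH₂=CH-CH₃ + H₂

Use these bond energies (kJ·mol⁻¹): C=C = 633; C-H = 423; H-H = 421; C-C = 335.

Bonds broken (reactants):
  C-C: 2 × 335 = 670
  C-H: 8 × 423 = 3384
  Σ(broken) = 4054 kJ
Bonds formed (products):
  C-C: 1 × 335 = 335
  C-H: 6 × 423 = 2538
  C=C: 1 × 633 = 633
  H-H: 1 × 421 = 421
  Σ(formed) = 3927 kJ
ΔH = Σ(broken) − Σ(formed) = 4054 − 3927 = +127 kJ

ΔH ≈ +127 kJ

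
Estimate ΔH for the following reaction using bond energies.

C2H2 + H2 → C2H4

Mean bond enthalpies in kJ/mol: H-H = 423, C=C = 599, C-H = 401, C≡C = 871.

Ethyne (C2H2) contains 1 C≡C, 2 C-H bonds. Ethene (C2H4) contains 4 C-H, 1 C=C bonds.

ΔH ≈ −107 kJ

Bonds broken (reactants):
  C≡C: 1 × 871 = 871
  C-H: 2 × 401 = 802
  H-H: 1 × 423 = 423
  Σ(broken) = 2096 kJ
Bonds formed (products):
  C-H: 4 × 401 = 1604
  C=C: 1 × 599 = 599
  Σ(formed) = 2203 kJ
ΔH = Σ(broken) − Σ(formed) = 2096 − 2203 = −107 kJ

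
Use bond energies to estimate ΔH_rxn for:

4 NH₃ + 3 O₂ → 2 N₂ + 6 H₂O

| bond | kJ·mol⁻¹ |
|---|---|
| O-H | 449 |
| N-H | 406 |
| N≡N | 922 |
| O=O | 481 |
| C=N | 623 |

Bonds broken (reactants):
  N-H: 12 × 406 = 4872
  O=O: 3 × 481 = 1443
  Σ(broken) = 6315 kJ
Bonds formed (products):
  N≡N: 2 × 922 = 1844
  O-H: 12 × 449 = 5388
  Σ(formed) = 7232 kJ
ΔH = Σ(broken) − Σ(formed) = 6315 − 7232 = −917 kJ

ΔH ≈ −917 kJ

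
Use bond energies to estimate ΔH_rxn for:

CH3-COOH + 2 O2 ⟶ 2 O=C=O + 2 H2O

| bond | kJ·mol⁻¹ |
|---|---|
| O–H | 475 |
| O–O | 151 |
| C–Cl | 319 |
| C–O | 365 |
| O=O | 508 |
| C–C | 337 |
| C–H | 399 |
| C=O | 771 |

ΔH ≈ −823 kJ

Bonds broken (reactants):
  C–C: 1 × 337 = 337
  C–H: 3 × 399 = 1197
  C–O: 1 × 365 = 365
  C=O: 1 × 771 = 771
  O–H: 1 × 475 = 475
  O=O: 2 × 508 = 1016
  Σ(broken) = 4161 kJ
Bonds formed (products):
  C=O: 4 × 771 = 3084
  O–H: 4 × 475 = 1900
  Σ(formed) = 4984 kJ
ΔH = Σ(broken) − Σ(formed) = 4161 − 4984 = −823 kJ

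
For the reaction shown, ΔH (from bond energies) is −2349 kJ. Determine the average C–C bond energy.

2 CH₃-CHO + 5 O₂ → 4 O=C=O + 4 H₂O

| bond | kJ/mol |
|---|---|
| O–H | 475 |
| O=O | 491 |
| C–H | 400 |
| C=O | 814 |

Let D be the C–C bond energy.
Σ(broken) = 2×D + 8×400 + 2×814 + 5×491 = 7283 + 2D
Σ(formed) = 8×814 + 8×475 = 10312
ΔH = Σ(broken) − Σ(formed) = (7283 + 2D) − (10312) = −3029 + 2D
Setting this equal to −2349 kJ gives 2D = 680, so D = 340 kJ/mol.

D(C–C) ≈ 340 kJ/mol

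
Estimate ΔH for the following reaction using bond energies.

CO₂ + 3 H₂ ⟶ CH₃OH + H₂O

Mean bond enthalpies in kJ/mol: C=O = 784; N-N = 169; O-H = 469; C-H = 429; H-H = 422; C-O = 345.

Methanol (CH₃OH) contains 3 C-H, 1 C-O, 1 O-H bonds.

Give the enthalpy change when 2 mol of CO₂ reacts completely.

ΔH = −410 kJ

Bonds broken (reactants):
  C=O: 2 × 784 = 1568
  H-H: 3 × 422 = 1266
  Σ(broken) = 2834 kJ
Bonds formed (products):
  C-H: 3 × 429 = 1287
  C-O: 1 × 345 = 345
  O-H: 3 × 469 = 1407
  Σ(formed) = 3039 kJ
ΔH = Σ(broken) − Σ(formed) = 2834 − 3039 = −205 kJ
For 2× the reaction as written: 2 × (−205) = −410 kJ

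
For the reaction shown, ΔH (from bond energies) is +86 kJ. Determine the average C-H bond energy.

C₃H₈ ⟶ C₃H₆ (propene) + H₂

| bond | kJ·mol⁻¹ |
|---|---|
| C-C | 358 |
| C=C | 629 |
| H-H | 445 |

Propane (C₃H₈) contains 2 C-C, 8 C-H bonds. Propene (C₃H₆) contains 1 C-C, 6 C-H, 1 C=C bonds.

Let D be the C-H bond energy.
Σ(broken) = 2×358 + 8×D = 716 + 8D
Σ(formed) = 1×358 + 6×D + 1×629 + 1×445 = 1432 + 6D
ΔH = Σ(broken) − Σ(formed) = (716 + 8D) − (1432 + 6D) = −716 + 2D
Setting this equal to +86 kJ gives 2D = 802, so D = 401 kJ/mol.

D(C-H) ≈ 401 kJ/mol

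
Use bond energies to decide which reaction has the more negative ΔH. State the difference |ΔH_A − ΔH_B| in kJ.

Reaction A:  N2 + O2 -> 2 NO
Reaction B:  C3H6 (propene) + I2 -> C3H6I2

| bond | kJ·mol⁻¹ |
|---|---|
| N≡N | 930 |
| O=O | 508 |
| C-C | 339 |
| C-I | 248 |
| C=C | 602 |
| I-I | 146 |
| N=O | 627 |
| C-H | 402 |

Reaction A:
  Bonds broken (reactants):
    N≡N: 1 × 930 = 930
    O=O: 1 × 508 = 508
    Σ(broken) = 1438 kJ
  Bonds formed (products):
    N=O: 2 × 627 = 1254
    Σ(formed) = 1254 kJ
  ΔH_A = 1438 − 1254 = +184 kJ
Reaction B:
  Bonds broken (reactants):
    C-C: 1 × 339 = 339
    C-H: 6 × 402 = 2412
    C=C: 1 × 602 = 602
    I-I: 1 × 146 = 146
    Σ(broken) = 3499 kJ
  Bonds formed (products):
    C-C: 2 × 339 = 678
    C-H: 6 × 402 = 2412
    C-I: 2 × 248 = 496
    Σ(formed) = 3586 kJ
  ΔH_B = 3499 − 3586 = −87 kJ
ΔH_A − ΔH_B = +271 kJ, so reaction B has the more negative ΔH; |ΔH_A − ΔH_B| = 271 kJ.

Reaction B, by 271 kJ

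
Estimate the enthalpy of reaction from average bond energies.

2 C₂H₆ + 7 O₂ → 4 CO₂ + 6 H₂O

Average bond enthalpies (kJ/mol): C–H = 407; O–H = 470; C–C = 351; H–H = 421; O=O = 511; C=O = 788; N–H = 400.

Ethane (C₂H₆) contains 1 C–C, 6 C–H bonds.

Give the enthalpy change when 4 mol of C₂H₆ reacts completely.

Bonds broken (reactants):
  C–C: 2 × 351 = 702
  C–H: 12 × 407 = 4884
  O=O: 7 × 511 = 3577
  Σ(broken) = 9163 kJ
Bonds formed (products):
  C=O: 8 × 788 = 6304
  O–H: 12 × 470 = 5640
  Σ(formed) = 11944 kJ
ΔH = Σ(broken) − Σ(formed) = 9163 − 11944 = −2781 kJ
For 2× the reaction as written: 2 × (−2781) = −5562 kJ

ΔH = −5562 kJ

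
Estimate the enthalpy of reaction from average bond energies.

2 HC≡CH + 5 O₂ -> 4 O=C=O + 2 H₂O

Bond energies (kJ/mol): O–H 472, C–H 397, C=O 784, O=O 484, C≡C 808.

ΔH ≈ −2536 kJ

Bonds broken (reactants):
  C≡C: 2 × 808 = 1616
  C–H: 4 × 397 = 1588
  O=O: 5 × 484 = 2420
  Σ(broken) = 5624 kJ
Bonds formed (products):
  C=O: 8 × 784 = 6272
  O–H: 4 × 472 = 1888
  Σ(formed) = 8160 kJ
ΔH = Σ(broken) − Σ(formed) = 5624 − 8160 = −2536 kJ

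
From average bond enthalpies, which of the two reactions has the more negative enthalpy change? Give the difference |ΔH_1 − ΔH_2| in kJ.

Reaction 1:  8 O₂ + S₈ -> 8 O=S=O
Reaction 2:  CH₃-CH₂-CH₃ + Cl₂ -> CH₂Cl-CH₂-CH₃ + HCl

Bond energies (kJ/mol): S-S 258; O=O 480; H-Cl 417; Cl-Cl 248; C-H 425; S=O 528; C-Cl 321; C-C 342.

Reaction 1, by 2479 kJ

Reaction 1:
  Bonds broken (reactants):
    O=O: 8 × 480 = 3840
    S-S: 8 × 258 = 2064
    Σ(broken) = 5904 kJ
  Bonds formed (products):
    S=O: 16 × 528 = 8448
    Σ(formed) = 8448 kJ
  ΔH_1 = 5904 − 8448 = −2544 kJ
Reaction 2:
  Bonds broken (reactants):
    C-C: 2 × 342 = 684
    C-H: 8 × 425 = 3400
    Cl-Cl: 1 × 248 = 248
    Σ(broken) = 4332 kJ
  Bonds formed (products):
    C-C: 2 × 342 = 684
    C-Cl: 1 × 321 = 321
    C-H: 7 × 425 = 2975
    H-Cl: 1 × 417 = 417
    Σ(formed) = 4397 kJ
  ΔH_2 = 4332 − 4397 = −65 kJ
ΔH_1 − ΔH_2 = −2479 kJ, so reaction 1 has the more negative ΔH; |ΔH_1 − ΔH_2| = 2479 kJ.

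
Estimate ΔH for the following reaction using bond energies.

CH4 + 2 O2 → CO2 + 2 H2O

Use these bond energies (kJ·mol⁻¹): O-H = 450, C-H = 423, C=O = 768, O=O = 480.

Bonds broken (reactants):
  C-H: 4 × 423 = 1692
  O=O: 2 × 480 = 960
  Σ(broken) = 2652 kJ
Bonds formed (products):
  C=O: 2 × 768 = 1536
  O-H: 4 × 450 = 1800
  Σ(formed) = 3336 kJ
ΔH = Σ(broken) − Σ(formed) = 2652 − 3336 = −684 kJ

ΔH ≈ −684 kJ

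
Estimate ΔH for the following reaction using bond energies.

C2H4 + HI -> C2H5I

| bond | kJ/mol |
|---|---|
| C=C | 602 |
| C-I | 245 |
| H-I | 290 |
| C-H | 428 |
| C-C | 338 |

ΔH ≈ −119 kJ

Bonds broken (reactants):
  C-H: 4 × 428 = 1712
  C=C: 1 × 602 = 602
  H-I: 1 × 290 = 290
  Σ(broken) = 2604 kJ
Bonds formed (products):
  C-C: 1 × 338 = 338
  C-H: 5 × 428 = 2140
  C-I: 1 × 245 = 245
  Σ(formed) = 2723 kJ
ΔH = Σ(broken) − Σ(formed) = 2604 − 2723 = −119 kJ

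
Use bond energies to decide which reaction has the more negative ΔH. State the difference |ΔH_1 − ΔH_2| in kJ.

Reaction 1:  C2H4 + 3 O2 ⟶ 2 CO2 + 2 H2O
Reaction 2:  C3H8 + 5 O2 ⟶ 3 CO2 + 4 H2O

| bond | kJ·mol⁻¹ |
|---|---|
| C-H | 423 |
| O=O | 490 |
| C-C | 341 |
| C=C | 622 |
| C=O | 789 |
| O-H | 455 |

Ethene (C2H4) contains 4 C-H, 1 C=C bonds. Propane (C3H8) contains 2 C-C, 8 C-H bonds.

Reaction 2, by 666 kJ

Reaction 1:
  Bonds broken (reactants):
    C-H: 4 × 423 = 1692
    C=C: 1 × 622 = 622
    O=O: 3 × 490 = 1470
    Σ(broken) = 3784 kJ
  Bonds formed (products):
    C=O: 4 × 789 = 3156
    O-H: 4 × 455 = 1820
    Σ(formed) = 4976 kJ
  ΔH_1 = 3784 − 4976 = −1192 kJ
Reaction 2:
  Bonds broken (reactants):
    C-C: 2 × 341 = 682
    C-H: 8 × 423 = 3384
    O=O: 5 × 490 = 2450
    Σ(broken) = 6516 kJ
  Bonds formed (products):
    C=O: 6 × 789 = 4734
    O-H: 8 × 455 = 3640
    Σ(formed) = 8374 kJ
  ΔH_2 = 6516 − 8374 = −1858 kJ
ΔH_1 − ΔH_2 = +666 kJ, so reaction 2 has the more negative ΔH; |ΔH_1 − ΔH_2| = 666 kJ.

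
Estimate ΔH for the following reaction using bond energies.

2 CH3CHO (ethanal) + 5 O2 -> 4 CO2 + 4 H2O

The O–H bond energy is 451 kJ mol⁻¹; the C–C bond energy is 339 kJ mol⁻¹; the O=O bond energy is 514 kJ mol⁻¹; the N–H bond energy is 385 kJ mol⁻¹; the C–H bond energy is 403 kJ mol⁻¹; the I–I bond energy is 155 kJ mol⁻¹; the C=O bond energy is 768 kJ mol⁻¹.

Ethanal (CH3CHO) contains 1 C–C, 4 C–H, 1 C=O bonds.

ΔH ≈ −1744 kJ

Bonds broken (reactants):
  C–C: 2 × 339 = 678
  C–H: 8 × 403 = 3224
  C=O: 2 × 768 = 1536
  O=O: 5 × 514 = 2570
  Σ(broken) = 8008 kJ
Bonds formed (products):
  C=O: 8 × 768 = 6144
  O–H: 8 × 451 = 3608
  Σ(formed) = 9752 kJ
ΔH = Σ(broken) − Σ(formed) = 8008 − 9752 = −1744 kJ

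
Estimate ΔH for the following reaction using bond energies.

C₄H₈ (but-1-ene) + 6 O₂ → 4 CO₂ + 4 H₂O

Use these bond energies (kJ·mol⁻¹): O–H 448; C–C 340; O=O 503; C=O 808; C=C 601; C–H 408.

ΔH ≈ −2485 kJ

Bonds broken (reactants):
  C–C: 2 × 340 = 680
  C–H: 8 × 408 = 3264
  C=C: 1 × 601 = 601
  O=O: 6 × 503 = 3018
  Σ(broken) = 7563 kJ
Bonds formed (products):
  C=O: 8 × 808 = 6464
  O–H: 8 × 448 = 3584
  Σ(formed) = 10048 kJ
ΔH = Σ(broken) − Σ(formed) = 7563 − 10048 = −2485 kJ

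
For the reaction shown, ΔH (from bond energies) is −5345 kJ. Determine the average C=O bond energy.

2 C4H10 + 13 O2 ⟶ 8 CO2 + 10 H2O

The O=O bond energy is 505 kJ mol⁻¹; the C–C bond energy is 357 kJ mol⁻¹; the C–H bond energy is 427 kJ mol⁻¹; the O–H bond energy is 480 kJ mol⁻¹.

Let D be the C=O bond energy.
Σ(broken) = 6×357 + 20×427 + 13×505 = 17247
Σ(formed) = 16×D + 20×480 = 9600 + 16D
ΔH = Σ(broken) − Σ(formed) = (17247) − (9600 + 16D) = +7647 − 16D
Setting this equal to −5345 kJ gives 16D = 12992, so D = 812 kJ/mol.

D(C=O) ≈ 812 kJ/mol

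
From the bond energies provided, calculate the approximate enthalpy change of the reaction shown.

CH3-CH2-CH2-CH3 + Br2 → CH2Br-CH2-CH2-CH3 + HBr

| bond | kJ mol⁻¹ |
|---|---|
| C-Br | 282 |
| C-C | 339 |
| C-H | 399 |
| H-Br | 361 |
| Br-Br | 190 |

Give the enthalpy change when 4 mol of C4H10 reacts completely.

Bonds broken (reactants):
  Br-Br: 1 × 190 = 190
  C-C: 3 × 339 = 1017
  C-H: 10 × 399 = 3990
  Σ(broken) = 5197 kJ
Bonds formed (products):
  C-Br: 1 × 282 = 282
  C-C: 3 × 339 = 1017
  C-H: 9 × 399 = 3591
  H-Br: 1 × 361 = 361
  Σ(formed) = 5251 kJ
ΔH = Σ(broken) − Σ(formed) = 5197 − 5251 = −54 kJ
For 4× the reaction as written: 4 × (−54) = −216 kJ

ΔH = −216 kJ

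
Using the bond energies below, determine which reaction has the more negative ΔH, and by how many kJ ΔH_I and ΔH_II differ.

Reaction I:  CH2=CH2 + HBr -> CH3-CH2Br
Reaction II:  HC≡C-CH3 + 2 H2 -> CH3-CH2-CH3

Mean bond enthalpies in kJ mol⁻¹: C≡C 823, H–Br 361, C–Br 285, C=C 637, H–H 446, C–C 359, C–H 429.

Reaction II, by 285 kJ

Reaction I:
  Bonds broken (reactants):
    C–H: 4 × 429 = 1716
    C=C: 1 × 637 = 637
    H–Br: 1 × 361 = 361
    Σ(broken) = 2714 kJ
  Bonds formed (products):
    C–Br: 1 × 285 = 285
    C–C: 1 × 359 = 359
    C–H: 5 × 429 = 2145
    Σ(formed) = 2789 kJ
  ΔH_I = 2714 − 2789 = −75 kJ
Reaction II:
  Bonds broken (reactants):
    C≡C: 1 × 823 = 823
    C–C: 1 × 359 = 359
    C–H: 4 × 429 = 1716
    H–H: 2 × 446 = 892
    Σ(broken) = 3790 kJ
  Bonds formed (products):
    C–C: 2 × 359 = 718
    C–H: 8 × 429 = 3432
    Σ(formed) = 4150 kJ
  ΔH_II = 3790 − 4150 = −360 kJ
ΔH_I − ΔH_II = +285 kJ, so reaction II has the more negative ΔH; |ΔH_I − ΔH_II| = 285 kJ.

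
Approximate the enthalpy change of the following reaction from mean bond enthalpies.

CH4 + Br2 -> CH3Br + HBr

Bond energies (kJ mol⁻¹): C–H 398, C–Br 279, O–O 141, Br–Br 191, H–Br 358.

Bonds broken (reactants):
  Br–Br: 1 × 191 = 191
  C–H: 4 × 398 = 1592
  Σ(broken) = 1783 kJ
Bonds formed (products):
  C–Br: 1 × 279 = 279
  C–H: 3 × 398 = 1194
  H–Br: 1 × 358 = 358
  Σ(formed) = 1831 kJ
ΔH = Σ(broken) − Σ(formed) = 1783 − 1831 = −48 kJ

ΔH ≈ −48 kJ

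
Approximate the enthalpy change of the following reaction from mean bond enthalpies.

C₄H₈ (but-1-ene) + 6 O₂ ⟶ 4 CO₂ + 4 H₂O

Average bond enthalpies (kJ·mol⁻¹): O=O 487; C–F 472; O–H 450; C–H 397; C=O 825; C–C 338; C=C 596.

ΔH ≈ −2830 kJ

Bonds broken (reactants):
  C–C: 2 × 338 = 676
  C–H: 8 × 397 = 3176
  C=C: 1 × 596 = 596
  O=O: 6 × 487 = 2922
  Σ(broken) = 7370 kJ
Bonds formed (products):
  C=O: 8 × 825 = 6600
  O–H: 8 × 450 = 3600
  Σ(formed) = 10200 kJ
ΔH = Σ(broken) − Σ(formed) = 7370 − 10200 = −2830 kJ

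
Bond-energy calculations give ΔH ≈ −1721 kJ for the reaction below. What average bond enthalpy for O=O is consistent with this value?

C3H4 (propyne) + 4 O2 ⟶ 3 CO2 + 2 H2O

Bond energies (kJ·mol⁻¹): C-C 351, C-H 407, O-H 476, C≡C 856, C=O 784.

Let D be the O=O bond energy.
Σ(broken) = 1×856 + 1×351 + 4×407 + 4×D = 2835 + 4D
Σ(formed) = 6×784 + 4×476 = 6608
ΔH = Σ(broken) − Σ(formed) = (2835 + 4D) − (6608) = −3773 + 4D
Setting this equal to −1721 kJ gives 4D = 2052, so D = 513 kJ/mol.

D(O=O) ≈ 513 kJ/mol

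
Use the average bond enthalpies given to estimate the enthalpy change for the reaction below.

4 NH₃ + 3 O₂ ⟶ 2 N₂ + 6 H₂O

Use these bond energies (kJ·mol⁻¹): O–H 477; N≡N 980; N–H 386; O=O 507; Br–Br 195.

ΔH ≈ −1531 kJ

Bonds broken (reactants):
  N–H: 12 × 386 = 4632
  O=O: 3 × 507 = 1521
  Σ(broken) = 6153 kJ
Bonds formed (products):
  N≡N: 2 × 980 = 1960
  O–H: 12 × 477 = 5724
  Σ(formed) = 7684 kJ
ΔH = Σ(broken) − Σ(formed) = 6153 − 7684 = −1531 kJ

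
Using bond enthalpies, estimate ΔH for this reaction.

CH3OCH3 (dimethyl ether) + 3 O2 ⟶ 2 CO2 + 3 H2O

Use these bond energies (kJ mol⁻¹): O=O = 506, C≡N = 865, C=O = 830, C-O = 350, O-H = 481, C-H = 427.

Bonds broken (reactants):
  C-H: 6 × 427 = 2562
  C-O: 2 × 350 = 700
  O=O: 3 × 506 = 1518
  Σ(broken) = 4780 kJ
Bonds formed (products):
  C=O: 4 × 830 = 3320
  O-H: 6 × 481 = 2886
  Σ(formed) = 6206 kJ
ΔH = Σ(broken) − Σ(formed) = 4780 − 6206 = −1426 kJ

ΔH ≈ −1426 kJ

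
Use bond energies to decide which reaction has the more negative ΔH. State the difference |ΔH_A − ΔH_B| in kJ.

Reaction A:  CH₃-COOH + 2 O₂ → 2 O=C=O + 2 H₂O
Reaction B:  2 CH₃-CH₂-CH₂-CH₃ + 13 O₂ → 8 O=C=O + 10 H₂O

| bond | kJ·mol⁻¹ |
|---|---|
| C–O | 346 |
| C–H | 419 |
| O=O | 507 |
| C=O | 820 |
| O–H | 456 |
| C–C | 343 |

Reaction A:
  Bonds broken (reactants):
    C–C: 1 × 343 = 343
    C–H: 3 × 419 = 1257
    C–O: 1 × 346 = 346
    C=O: 1 × 820 = 820
    O–H: 1 × 456 = 456
    O=O: 2 × 507 = 1014
    Σ(broken) = 4236 kJ
  Bonds formed (products):
    C=O: 4 × 820 = 3280
    O–H: 4 × 456 = 1824
    Σ(formed) = 5104 kJ
  ΔH_A = 4236 − 5104 = −868 kJ
Reaction B:
  Bonds broken (reactants):
    C–C: 6 × 343 = 2058
    C–H: 20 × 419 = 8380
    O=O: 13 × 507 = 6591
    Σ(broken) = 17029 kJ
  Bonds formed (products):
    C=O: 16 × 820 = 13120
    O–H: 20 × 456 = 9120
    Σ(formed) = 22240 kJ
  ΔH_B = 17029 − 22240 = −5211 kJ
ΔH_A − ΔH_B = +4343 kJ, so reaction B has the more negative ΔH; |ΔH_A − ΔH_B| = 4343 kJ.

Reaction B, by 4343 kJ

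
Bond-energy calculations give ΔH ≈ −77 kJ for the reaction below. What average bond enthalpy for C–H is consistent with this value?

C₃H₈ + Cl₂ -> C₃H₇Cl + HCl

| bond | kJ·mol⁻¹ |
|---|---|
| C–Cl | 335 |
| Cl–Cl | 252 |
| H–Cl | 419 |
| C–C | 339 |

Let D be the C–H bond energy.
Σ(broken) = 2×339 + 8×D + 1×252 = 930 + 8D
Σ(formed) = 2×339 + 1×335 + 7×D + 1×419 = 1432 + 7D
ΔH = Σ(broken) − Σ(formed) = (930 + 8D) − (1432 + 7D) = −502 + D
Setting this equal to −77 kJ gives D = 425 kJ/mol.

D(C–H) ≈ 425 kJ/mol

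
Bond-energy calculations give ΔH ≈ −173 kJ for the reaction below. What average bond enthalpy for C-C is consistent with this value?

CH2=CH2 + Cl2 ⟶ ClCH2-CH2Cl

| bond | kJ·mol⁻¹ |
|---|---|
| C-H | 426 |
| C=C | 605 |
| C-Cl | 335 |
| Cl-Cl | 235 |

Let D be the C-C bond energy.
Σ(broken) = 4×426 + 1×605 + 1×235 = 2544
Σ(formed) = 1×D + 2×335 + 4×426 = 2374 + D
ΔH = Σ(broken) − Σ(formed) = (2544) − (2374 + D) = +170 − D
Setting this equal to −173 kJ gives D = 343 kJ/mol.

D(C-C) ≈ 343 kJ/mol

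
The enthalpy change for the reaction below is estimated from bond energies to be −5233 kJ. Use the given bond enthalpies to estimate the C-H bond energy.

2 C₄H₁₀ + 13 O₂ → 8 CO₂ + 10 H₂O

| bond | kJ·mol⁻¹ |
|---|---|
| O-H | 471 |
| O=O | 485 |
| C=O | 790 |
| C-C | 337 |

Let D be the C-H bond energy.
Σ(broken) = 6×337 + 20×D + 13×485 = 8327 + 20D
Σ(formed) = 16×790 + 20×471 = 22060
ΔH = Σ(broken) − Σ(formed) = (8327 + 20D) − (22060) = −13733 + 20D
Setting this equal to −5233 kJ gives 20D = 8500, so D = 425 kJ/mol.

D(C-H) ≈ 425 kJ/mol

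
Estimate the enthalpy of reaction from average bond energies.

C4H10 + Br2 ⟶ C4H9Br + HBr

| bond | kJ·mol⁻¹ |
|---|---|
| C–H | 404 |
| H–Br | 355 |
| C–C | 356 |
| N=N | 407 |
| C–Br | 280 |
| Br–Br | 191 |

ΔH ≈ −40 kJ

Bonds broken (reactants):
  Br–Br: 1 × 191 = 191
  C–C: 3 × 356 = 1068
  C–H: 10 × 404 = 4040
  Σ(broken) = 5299 kJ
Bonds formed (products):
  C–Br: 1 × 280 = 280
  C–C: 3 × 356 = 1068
  C–H: 9 × 404 = 3636
  H–Br: 1 × 355 = 355
  Σ(formed) = 5339 kJ
ΔH = Σ(broken) − Σ(formed) = 5299 − 5339 = −40 kJ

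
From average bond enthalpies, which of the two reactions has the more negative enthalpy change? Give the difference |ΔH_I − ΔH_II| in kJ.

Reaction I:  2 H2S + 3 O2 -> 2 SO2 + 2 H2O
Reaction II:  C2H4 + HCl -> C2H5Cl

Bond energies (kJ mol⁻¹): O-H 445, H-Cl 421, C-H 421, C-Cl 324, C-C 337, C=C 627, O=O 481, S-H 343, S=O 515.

Reaction I, by 991 kJ

Reaction I:
  Bonds broken (reactants):
    O=O: 3 × 481 = 1443
    S-H: 4 × 343 = 1372
    Σ(broken) = 2815 kJ
  Bonds formed (products):
    O-H: 4 × 445 = 1780
    S=O: 4 × 515 = 2060
    Σ(formed) = 3840 kJ
  ΔH_I = 2815 − 3840 = −1025 kJ
Reaction II:
  Bonds broken (reactants):
    C-H: 4 × 421 = 1684
    C=C: 1 × 627 = 627
    H-Cl: 1 × 421 = 421
    Σ(broken) = 2732 kJ
  Bonds formed (products):
    C-C: 1 × 337 = 337
    C-Cl: 1 × 324 = 324
    C-H: 5 × 421 = 2105
    Σ(formed) = 2766 kJ
  ΔH_II = 2732 − 2766 = −34 kJ
ΔH_I − ΔH_II = −991 kJ, so reaction I has the more negative ΔH; |ΔH_I − ΔH_II| = 991 kJ.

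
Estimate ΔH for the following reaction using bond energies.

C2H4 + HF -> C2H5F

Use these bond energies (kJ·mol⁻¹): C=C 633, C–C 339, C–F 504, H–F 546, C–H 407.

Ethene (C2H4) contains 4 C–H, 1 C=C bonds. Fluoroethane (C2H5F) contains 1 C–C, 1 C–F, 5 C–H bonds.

Bonds broken (reactants):
  C–H: 4 × 407 = 1628
  C=C: 1 × 633 = 633
  H–F: 1 × 546 = 546
  Σ(broken) = 2807 kJ
Bonds formed (products):
  C–C: 1 × 339 = 339
  C–F: 1 × 504 = 504
  C–H: 5 × 407 = 2035
  Σ(formed) = 2878 kJ
ΔH = Σ(broken) − Σ(formed) = 2807 − 2878 = −71 kJ

ΔH ≈ −71 kJ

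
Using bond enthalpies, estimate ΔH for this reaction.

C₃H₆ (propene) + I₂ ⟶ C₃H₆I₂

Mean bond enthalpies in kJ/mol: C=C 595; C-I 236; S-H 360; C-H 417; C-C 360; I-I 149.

Bonds broken (reactants):
  C-C: 1 × 360 = 360
  C-H: 6 × 417 = 2502
  C=C: 1 × 595 = 595
  I-I: 1 × 149 = 149
  Σ(broken) = 3606 kJ
Bonds formed (products):
  C-C: 2 × 360 = 720
  C-H: 6 × 417 = 2502
  C-I: 2 × 236 = 472
  Σ(formed) = 3694 kJ
ΔH = Σ(broken) − Σ(formed) = 3606 − 3694 = −88 kJ

ΔH ≈ −88 kJ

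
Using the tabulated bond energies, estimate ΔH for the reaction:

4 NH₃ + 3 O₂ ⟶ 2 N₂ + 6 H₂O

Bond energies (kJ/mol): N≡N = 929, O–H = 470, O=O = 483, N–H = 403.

Bonds broken (reactants):
  N–H: 12 × 403 = 4836
  O=O: 3 × 483 = 1449
  Σ(broken) = 6285 kJ
Bonds formed (products):
  N≡N: 2 × 929 = 1858
  O–H: 12 × 470 = 5640
  Σ(formed) = 7498 kJ
ΔH = Σ(broken) − Σ(formed) = 6285 − 7498 = −1213 kJ

ΔH ≈ −1213 kJ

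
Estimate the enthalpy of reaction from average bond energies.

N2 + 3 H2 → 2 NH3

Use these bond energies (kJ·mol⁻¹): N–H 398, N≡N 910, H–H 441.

Bonds broken (reactants):
  H–H: 3 × 441 = 1323
  N≡N: 1 × 910 = 910
  Σ(broken) = 2233 kJ
Bonds formed (products):
  N–H: 6 × 398 = 2388
  Σ(formed) = 2388 kJ
ΔH = Σ(broken) − Σ(formed) = 2233 − 2388 = −155 kJ

ΔH ≈ −155 kJ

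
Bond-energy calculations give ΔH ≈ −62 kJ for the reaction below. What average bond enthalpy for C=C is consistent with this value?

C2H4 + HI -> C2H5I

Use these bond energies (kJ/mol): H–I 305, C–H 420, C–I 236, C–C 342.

Let D be the C=C bond energy.
Σ(broken) = 4×420 + 1×D + 1×305 = 1985 + D
Σ(formed) = 1×342 + 5×420 + 1×236 = 2678
ΔH = Σ(broken) − Σ(formed) = (1985 + D) − (2678) = −693 + D
Setting this equal to −62 kJ gives D = 631 kJ/mol.

D(C=C) ≈ 631 kJ/mol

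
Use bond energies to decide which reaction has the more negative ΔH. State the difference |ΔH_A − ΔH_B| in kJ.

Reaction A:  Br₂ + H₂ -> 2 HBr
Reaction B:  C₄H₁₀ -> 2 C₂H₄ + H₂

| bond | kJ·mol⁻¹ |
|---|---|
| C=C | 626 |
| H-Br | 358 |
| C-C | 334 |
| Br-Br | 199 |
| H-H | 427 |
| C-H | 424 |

Reaction A, by 261 kJ

Reaction A:
  Bonds broken (reactants):
    Br-Br: 1 × 199 = 199
    H-H: 1 × 427 = 427
    Σ(broken) = 626 kJ
  Bonds formed (products):
    H-Br: 2 × 358 = 716
    Σ(formed) = 716 kJ
  ΔH_A = 626 − 716 = −90 kJ
Reaction B:
  Bonds broken (reactants):
    C-C: 3 × 334 = 1002
    C-H: 10 × 424 = 4240
    Σ(broken) = 5242 kJ
  Bonds formed (products):
    C-H: 8 × 424 = 3392
    C=C: 2 × 626 = 1252
    H-H: 1 × 427 = 427
    Σ(formed) = 5071 kJ
  ΔH_B = 5242 − 5071 = +171 kJ
ΔH_A − ΔH_B = −261 kJ, so reaction A has the more negative ΔH; |ΔH_A − ΔH_B| = 261 kJ.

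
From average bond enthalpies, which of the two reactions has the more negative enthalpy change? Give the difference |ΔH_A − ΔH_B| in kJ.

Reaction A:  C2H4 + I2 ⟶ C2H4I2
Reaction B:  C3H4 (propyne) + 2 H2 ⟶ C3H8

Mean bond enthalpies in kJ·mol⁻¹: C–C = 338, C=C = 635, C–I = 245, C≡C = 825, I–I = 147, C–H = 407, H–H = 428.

Reaction B, by 239 kJ

Reaction A:
  Bonds broken (reactants):
    C–H: 4 × 407 = 1628
    C=C: 1 × 635 = 635
    I–I: 1 × 147 = 147
    Σ(broken) = 2410 kJ
  Bonds formed (products):
    C–C: 1 × 338 = 338
    C–H: 4 × 407 = 1628
    C–I: 2 × 245 = 490
    Σ(formed) = 2456 kJ
  ΔH_A = 2410 − 2456 = −46 kJ
Reaction B:
  Bonds broken (reactants):
    C≡C: 1 × 825 = 825
    C–C: 1 × 338 = 338
    C–H: 4 × 407 = 1628
    H–H: 2 × 428 = 856
    Σ(broken) = 3647 kJ
  Bonds formed (products):
    C–C: 2 × 338 = 676
    C–H: 8 × 407 = 3256
    Σ(formed) = 3932 kJ
  ΔH_B = 3647 − 3932 = −285 kJ
ΔH_A − ΔH_B = +239 kJ, so reaction B has the more negative ΔH; |ΔH_A − ΔH_B| = 239 kJ.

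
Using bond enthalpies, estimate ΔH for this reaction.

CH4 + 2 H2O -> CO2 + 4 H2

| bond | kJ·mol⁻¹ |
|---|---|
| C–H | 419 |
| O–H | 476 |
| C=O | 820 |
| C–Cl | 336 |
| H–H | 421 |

Bonds broken (reactants):
  C–H: 4 × 419 = 1676
  O–H: 4 × 476 = 1904
  Σ(broken) = 3580 kJ
Bonds formed (products):
  C=O: 2 × 820 = 1640
  H–H: 4 × 421 = 1684
  Σ(formed) = 3324 kJ
ΔH = Σ(broken) − Σ(formed) = 3580 − 3324 = +256 kJ

ΔH ≈ +256 kJ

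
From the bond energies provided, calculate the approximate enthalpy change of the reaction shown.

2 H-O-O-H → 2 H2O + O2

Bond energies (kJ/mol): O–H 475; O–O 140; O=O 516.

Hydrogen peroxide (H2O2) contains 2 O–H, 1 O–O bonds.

Bonds broken (reactants):
  O–H: 4 × 475 = 1900
  O–O: 2 × 140 = 280
  Σ(broken) = 2180 kJ
Bonds formed (products):
  O–H: 4 × 475 = 1900
  O=O: 1 × 516 = 516
  Σ(formed) = 2416 kJ
ΔH = Σ(broken) − Σ(formed) = 2180 − 2416 = −236 kJ

ΔH ≈ −236 kJ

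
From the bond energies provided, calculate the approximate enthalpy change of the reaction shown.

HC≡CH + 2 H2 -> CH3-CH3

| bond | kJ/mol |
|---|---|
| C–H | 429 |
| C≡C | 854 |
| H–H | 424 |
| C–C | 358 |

ΔH ≈ −372 kJ

Bonds broken (reactants):
  C≡C: 1 × 854 = 854
  C–H: 2 × 429 = 858
  H–H: 2 × 424 = 848
  Σ(broken) = 2560 kJ
Bonds formed (products):
  C–C: 1 × 358 = 358
  C–H: 6 × 429 = 2574
  Σ(formed) = 2932 kJ
ΔH = Σ(broken) − Σ(formed) = 2560 − 2932 = −372 kJ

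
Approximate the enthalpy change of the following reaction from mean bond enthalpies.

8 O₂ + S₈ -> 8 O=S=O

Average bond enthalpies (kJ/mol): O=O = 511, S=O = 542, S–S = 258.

Bonds broken (reactants):
  O=O: 8 × 511 = 4088
  S–S: 8 × 258 = 2064
  Σ(broken) = 6152 kJ
Bonds formed (products):
  S=O: 16 × 542 = 8672
  Σ(formed) = 8672 kJ
ΔH = Σ(broken) − Σ(formed) = 6152 − 8672 = −2520 kJ

ΔH ≈ −2520 kJ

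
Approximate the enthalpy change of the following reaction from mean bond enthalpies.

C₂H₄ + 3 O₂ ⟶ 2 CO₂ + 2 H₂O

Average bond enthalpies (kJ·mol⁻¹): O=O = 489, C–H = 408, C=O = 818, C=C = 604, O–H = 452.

ΔH ≈ −1377 kJ

Bonds broken (reactants):
  C–H: 4 × 408 = 1632
  C=C: 1 × 604 = 604
  O=O: 3 × 489 = 1467
  Σ(broken) = 3703 kJ
Bonds formed (products):
  C=O: 4 × 818 = 3272
  O–H: 4 × 452 = 1808
  Σ(formed) = 5080 kJ
ΔH = Σ(broken) − Σ(formed) = 3703 − 5080 = −1377 kJ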